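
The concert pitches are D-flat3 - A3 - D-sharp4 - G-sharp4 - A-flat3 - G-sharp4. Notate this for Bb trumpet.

The Bb trumpet sounds a major second below written, so the written part must be a major second above concert — transpose each note up.
Db3 becomes Eb3
A3 becomes B3
D#4 becomes E#4
G#4 becomes A#4
Ab3 becomes Bb3
G#4 becomes A#4

Eb3 B3 E#4 A#4 Bb3 A#4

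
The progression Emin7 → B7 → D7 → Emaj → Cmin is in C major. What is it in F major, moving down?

Amin7 E7 G7 Amaj Fmin

C major down to F major is a perfect fifth; each chord root moves by that interval while the quality stays the same.
Emin7: root E down a perfect fifth → A, giving Amin7.
B7: root B down a perfect fifth → E, giving E7.
D7: root D down a perfect fifth → G, giving G7.
Emaj: root E down a perfect fifth → A, giving Amaj.
Cmin: root C down a perfect fifth → F, giving Fmin.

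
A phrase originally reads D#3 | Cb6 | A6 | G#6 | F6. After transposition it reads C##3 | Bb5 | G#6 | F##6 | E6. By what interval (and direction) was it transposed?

down a minor second

From D#3 to C##3 is 2 letter names — a second of some quality.
C##3 to D#3 is 1 semitone, which makes it a minor second; the second version is lower, so the direction is down.
Checking another pair — F6 → E6 — gives the same interval.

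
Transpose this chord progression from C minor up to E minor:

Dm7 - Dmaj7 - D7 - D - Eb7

F#m7 F#maj7 F#7 F# G7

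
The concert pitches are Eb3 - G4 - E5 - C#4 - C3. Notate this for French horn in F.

Bb3 D5 B5 G#4 G3

The French horn in F sounds a perfect fifth below written, so the written part must be a perfect fifth above concert — transpose each note up.
Eb3 gives Bb3
G4 gives D5
E5 gives B5
C#4 gives G#4
C3 gives G3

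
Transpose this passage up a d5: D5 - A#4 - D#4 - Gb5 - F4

D5 to Ab5
A#4 to E5
D#4 to A4
Gb5 to Dbb6
F4 to Cb5

Ab5 E5 A4 Dbb6 Cb5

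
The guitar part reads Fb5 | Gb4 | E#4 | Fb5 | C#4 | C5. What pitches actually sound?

Fb4 Gb3 E#3 Fb4 C#3 C4

Written C4 on the guitar sounds as C3, a perfect octave lower; apply that shift to every note.
Fb5 -> Fb4
Gb4 -> Gb3
E#4 -> E#3
Fb5 -> Fb4
C#4 -> C#3
C5 -> C4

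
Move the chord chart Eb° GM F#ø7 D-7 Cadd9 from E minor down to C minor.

E minor down to C minor is a major third; each chord root moves by that interval while the quality stays the same.
Eb°: root Eb down a major third → Cb, giving Cb°.
GM: root G down a major third → Eb, giving EbM.
F#ø7: root F# down a major third → D, giving Dø7.
D-7: root D down a major third → Bb, giving Bb-7.
Cadd9: root C down a major third → Ab, giving Abadd9.

Cb° EbM Dø7 Bb-7 Abadd9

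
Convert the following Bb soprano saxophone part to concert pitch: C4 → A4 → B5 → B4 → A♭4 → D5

Written C4 on the Bb soprano saxophone sounds as Bb3, a major second lower; apply that shift to every note.
C4 -> Bb3
A4 -> G4
B5 -> A5
B4 -> A4
Ab4 -> Gb4
D5 -> C5

Bb3 G4 A5 A4 Gb4 C5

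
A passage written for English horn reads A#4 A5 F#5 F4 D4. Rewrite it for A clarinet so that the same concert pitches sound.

First find concert pitch: the English horn sounds a perfect fifth below written, so A#4 A5 F#5 F4 D4 sounds D#4 D5 B4 Bb3 G3.
Then write for A clarinet: it sounds a minor third below written, so the part must be a minor third above concert.
D#4 → F#4
D5 → F5
B4 → D5
Bb3 → Db4
G3 → Bb3

F#4 F5 D5 Db4 Bb3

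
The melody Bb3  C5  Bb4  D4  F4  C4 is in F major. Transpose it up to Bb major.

F major to Bb major up is a perfect fourth, so every note moves up by that interval.
Bb3 to Eb4
C5 to F5
Bb4 to Eb5
D4 to G4
F4 to Bb4
C4 to F4

Eb4 F5 Eb5 G4 Bb4 F4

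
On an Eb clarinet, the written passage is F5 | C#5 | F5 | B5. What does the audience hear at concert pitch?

Ab5 E5 Ab5 D6

Written C4 on the Eb clarinet sounds as Eb4, a minor third higher; apply that shift to every note.
F5 -> Ab5
C#5 -> E5
F5 -> Ab5
B5 -> D6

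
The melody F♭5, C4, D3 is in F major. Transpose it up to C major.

Cb6 G4 A3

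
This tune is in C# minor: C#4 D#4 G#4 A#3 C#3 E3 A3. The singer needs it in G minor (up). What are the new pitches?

G4 A4 D5 E4 G3 Bb3 Eb4

From C# up to G is a diminished fifth; apply that to each pitch.
C#4 to G4
D#4 to A4
G#4 to D5
A#3 to E4
C#3 to G3
E3 to Bb3
A3 to Eb4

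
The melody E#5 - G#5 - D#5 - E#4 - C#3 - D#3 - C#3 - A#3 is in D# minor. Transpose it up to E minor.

D# minor to E minor up is a minor second, so every note moves up by that interval.
E#5 -> F#5
G#5 -> A5
D#5 -> E5
E#4 -> F#4
C#3 -> D3
D#3 -> E3
C#3 -> D3
A#3 -> B3

F#5 A5 E5 F#4 D3 E3 D3 B3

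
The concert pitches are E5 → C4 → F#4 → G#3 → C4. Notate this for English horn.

B5 G4 C#5 D#4 G4

The English horn sounds a perfect fifth below written, so the written part must be a perfect fifth above concert — transpose each note up.
E5 -> B5
C4 -> G4
F#4 -> C#5
G#3 -> D#4
C4 -> G4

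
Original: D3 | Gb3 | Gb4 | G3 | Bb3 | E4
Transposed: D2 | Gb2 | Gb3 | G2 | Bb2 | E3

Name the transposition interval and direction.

down a perfect octave

From D3 to D2 is 8 letter names — an octave of some quality.
D2 to D3 is 12 semitones, which makes it a perfect octave; the second version is lower, so the direction is down.
Checking another pair — E4 → E3 — gives the same interval.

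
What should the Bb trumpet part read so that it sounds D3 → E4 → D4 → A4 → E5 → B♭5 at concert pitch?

Written C4 sounds as Bb3 on the Bb trumpet, so concert pitches are written a major second up.
D3 -> E3
E4 -> F#4
D4 -> E4
A4 -> B4
E5 -> F#5
Bb5 -> C6

E3 F#4 E4 B4 F#5 C6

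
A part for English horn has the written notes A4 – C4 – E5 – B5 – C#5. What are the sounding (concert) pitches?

D4 F3 A4 E5 F#4

The English horn sounds a perfect fifth below written, so transpose each written note down a perfect fifth.
A4 -> D4
C4 -> F3
E5 -> A4
B5 -> E5
C#5 -> F#4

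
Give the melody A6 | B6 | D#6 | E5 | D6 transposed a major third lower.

A6 to F6
B6 to G6
D#6 to B5
E5 to C5
D6 to Bb5

F6 G6 B5 C5 Bb5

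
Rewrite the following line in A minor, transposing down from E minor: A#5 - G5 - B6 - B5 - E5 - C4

From E down to A is a perfect fifth; apply that to each pitch.
A#5 → D#5
G5 → C5
B6 → E6
B5 → E5
E5 → A4
C4 → F3

D#5 C5 E6 E5 A4 F3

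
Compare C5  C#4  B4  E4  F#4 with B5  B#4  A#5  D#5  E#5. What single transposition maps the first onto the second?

up a major seventh

Take the first pair: C5 → B5. C to B spans 7 letter names, so the interval is some kind of seventh.
C5 to B5 is 11 semitones, which makes it a major seventh; the second version is higher, so the direction is up.
Checking another pair — F#4 → E#5 — gives the same interval.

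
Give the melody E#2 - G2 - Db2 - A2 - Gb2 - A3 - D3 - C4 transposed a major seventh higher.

D##3 F#3 C3 G#3 F3 G#4 C#4 B4

A major seventh up from E#2 gives D##3.
G2 up a major seventh is F#3.
A major seventh up from Db2 gives C3.
A2: a seventh up reaches G, and 11 semitones makes it G#3.
Gb2 up a major seventh is F3.
A major seventh up from A3 gives G#4.
A major seventh up from D3 gives C#4.
A major seventh up from C4 gives B4.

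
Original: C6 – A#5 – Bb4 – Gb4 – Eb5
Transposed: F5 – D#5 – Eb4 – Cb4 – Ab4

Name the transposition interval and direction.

From C6 to F5 is 5 letter names — a fifth of some quality.
F5 to C6 is 7 semitones, which makes it a perfect fifth; the second version is lower, so the direction is down.
Checking another pair — Eb5 → Ab4 — gives the same interval.

down a perfect fifth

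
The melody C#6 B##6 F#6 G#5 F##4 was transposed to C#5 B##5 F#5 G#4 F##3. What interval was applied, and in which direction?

Take the first pair: C#6 → C#5. C to C spans 8 letter names, so the interval is some kind of octave.
C#5 to C#6 is 12 semitones, which makes it a perfect octave; the second version is lower, so the direction is down.
Checking another pair — F##4 → F##3 — gives the same interval.

down a perfect octave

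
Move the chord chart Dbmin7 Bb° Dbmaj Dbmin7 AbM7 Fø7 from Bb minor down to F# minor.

Amin7 F#° Amaj Amin7 EM7 C#ø7

Bb minor down to F# minor is a diminished fourth; each chord root moves by that interval while the quality stays the same.
Dbmin7: root Db down a diminished fourth → A, giving Amin7.
Bb°: root Bb down a diminished fourth → F#, giving F#°.
Dbmaj: root Db down a diminished fourth → A, giving Amaj.
Dbmin7: root Db down a diminished fourth → A, giving Amin7.
AbM7: root Ab down a diminished fourth → E, giving EM7.
Fø7: root F down a diminished fourth → C#, giving C#ø7.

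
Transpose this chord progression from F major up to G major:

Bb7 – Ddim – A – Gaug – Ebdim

C7 Edim B Aaug Fdim

F major up to G major is a major second; each chord root moves by that interval while the quality stays the same.
Bb7: root Bb up a major second → C, giving C7.
Ddim: root D up a major second → E, giving Edim.
A: root A up a major second → B, giving B.
Gaug: root G up a major second → A, giving Aaug.
Ebdim: root Eb up a major second → F, giving Fdim.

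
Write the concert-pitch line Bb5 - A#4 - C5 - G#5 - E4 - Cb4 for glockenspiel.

Bb3 A#2 C3 G#3 E2 Cb2

The glockenspiel sounds a perfect fifteenth above written, so the written part must be a perfect fifteenth below concert — transpose each note down.
Bb5 -> Bb3
A#4 -> A#2
C5 -> C3
G#5 -> G#3
E4 -> E2
Cb4 -> Cb2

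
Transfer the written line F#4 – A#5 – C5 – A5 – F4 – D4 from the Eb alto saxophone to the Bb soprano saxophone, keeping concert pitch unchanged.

B3 D#5 F4 D5 Bb3 G3

First find concert pitch: the Eb alto saxophone sounds a major sixth below written, so F#4 A#5 C5 A5 F4 D4 sounds A3 C#5 Eb4 C5 Ab3 F3.
Then write for Bb soprano saxophone: it sounds a major second below written, so the part must be a major second above concert.
A3 → B3
C#5 → D#5
Eb4 → F4
C5 → D5
Ab3 → Bb3
F3 → G3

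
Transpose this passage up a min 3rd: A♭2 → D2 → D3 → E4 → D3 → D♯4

Ab2 becomes Cb3
D2 becomes F2
D3 becomes F3
E4 becomes G4
D3 becomes F3
D#4 becomes F#4

Cb3 F2 F3 G4 F3 F#4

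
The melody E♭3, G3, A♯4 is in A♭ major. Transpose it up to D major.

A3 C#4 D##5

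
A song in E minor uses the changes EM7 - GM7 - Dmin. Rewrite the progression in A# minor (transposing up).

A#M7 C#M7 G#min

E minor up to A# minor is an augmented fourth; each chord root moves by that interval while the quality stays the same.
EM7: root E up an augmented fourth → A#, giving A#M7.
GM7: root G up an augmented fourth → C#, giving C#M7.
Dmin: root D up an augmented fourth → G#, giving G#min.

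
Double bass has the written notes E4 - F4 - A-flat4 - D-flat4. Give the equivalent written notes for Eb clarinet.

C#3 D3 F3 Bb2

First find concert pitch: the double bass sounds a perfect octave below written, so E4 F4 A-flat4 D-flat4 sounds E3 F3 Ab3 Db3.
Then write for Eb clarinet: it sounds a minor third above written, so the part must be a minor third below concert.
E3 → C#3
F3 → D3
Ab3 → F3
Db3 → Bb2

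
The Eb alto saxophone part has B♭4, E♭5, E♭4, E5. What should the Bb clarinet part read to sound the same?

First find concert pitch: the Eb alto saxophone sounds a major sixth below written, so B♭4 E♭5 E♭4 E5 sounds Db4 Gb4 Gb3 G4.
Then write for Bb clarinet: it sounds a major second below written, so the part must be a major second above concert.
Db4 → Eb4
Gb4 → Ab4
Gb3 → Ab3
G4 → A4

Eb4 Ab4 Ab3 A4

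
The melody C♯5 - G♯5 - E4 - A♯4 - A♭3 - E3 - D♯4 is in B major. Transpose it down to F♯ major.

G#4 D#5 B3 E#4 Eb3 B2 A#3

B major to F♯ major down is a perfect fourth, so every note moves down by that interval.
C#5 to G#4
G#5 to D#5
E4 to B3
A#4 to E#4
Ab3 to Eb3
E3 to B2
D#4 to A#3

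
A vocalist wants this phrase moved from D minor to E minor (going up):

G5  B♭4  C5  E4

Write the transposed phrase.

A5 C5 D5 F#4

From D up to E is a major second; apply that to each pitch.
G5 → A5
Bb4 → C5
C5 → D5
E4 → F#4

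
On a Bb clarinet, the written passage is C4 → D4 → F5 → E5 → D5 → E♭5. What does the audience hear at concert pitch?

Bb3 C4 Eb5 D5 C5 Db5

Written C4 on the Bb clarinet sounds as Bb3, a major second lower; apply that shift to every note.
C4 becomes Bb3
D4 becomes C4
F5 becomes Eb5
E5 becomes D5
D5 becomes C5
Eb5 becomes Db5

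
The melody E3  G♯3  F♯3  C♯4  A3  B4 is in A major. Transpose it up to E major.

B3 D#4 C#4 G#4 E4 F#5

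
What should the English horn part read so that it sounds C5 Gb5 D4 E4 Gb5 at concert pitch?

The English horn sounds a perfect fifth below written, so the written part must be a perfect fifth above concert — transpose each note up.
C5 -> G5
Gb5 -> Db6
D4 -> A4
E4 -> B4
Gb5 -> Db6

G5 Db6 A4 B4 Db6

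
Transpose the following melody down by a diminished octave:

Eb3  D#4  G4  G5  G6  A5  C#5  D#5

Eb3 → E2
D#4 → D##3
G4 → G#3
G5 → G#4
G6 → G#5
A5 → A#4
C#5 → C##4
D#5 → D##4

E2 D##3 G#3 G#4 G#5 A#4 C##4 D##4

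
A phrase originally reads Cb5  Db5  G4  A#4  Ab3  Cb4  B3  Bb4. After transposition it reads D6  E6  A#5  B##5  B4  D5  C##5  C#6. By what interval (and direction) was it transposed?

From Cb5 to D6 is 9 letter names — a ninth of some quality.
Cb5 to D6 is 15 semitones, which makes it an augmented ninth; the second version is higher, so the direction is up.
Checking another pair — Bb4 → C#6 — gives the same interval.

up an augmented ninth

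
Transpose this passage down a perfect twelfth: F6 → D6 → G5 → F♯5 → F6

Bb4 G4 C4 B3 Bb4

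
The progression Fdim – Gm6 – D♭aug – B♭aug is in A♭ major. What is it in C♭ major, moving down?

A♭ major down to C♭ major is a major sixth; each chord root moves by that interval while the quality stays the same.
Fdim: root F down a major sixth → Ab, giving Abdim.
Gm6: root G down a major sixth → Bb, giving Bbm6.
D♭aug: root D♭ down a major sixth → Fb, giving Fbaug.
B♭aug: root B♭ down a major sixth → Db, giving Dbaug.

Abdim Bbm6 Fbaug Dbaug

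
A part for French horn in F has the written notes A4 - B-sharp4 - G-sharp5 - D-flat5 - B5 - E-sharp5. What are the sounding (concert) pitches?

The French horn in F sounds a perfect fifth below written, so transpose each written note down a perfect fifth.
A4 becomes D4
B#4 becomes E#4
G#5 becomes C#5
Db5 becomes Gb4
B5 becomes E5
E#5 becomes A#4

D4 E#4 C#5 Gb4 E5 A#4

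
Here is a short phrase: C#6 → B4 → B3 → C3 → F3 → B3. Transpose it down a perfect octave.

C#6 gives C#5
B4 gives B3
B3 gives B2
C3 gives C2
F3 gives F2
B3 gives B2

C#5 B3 B2 C2 F2 B2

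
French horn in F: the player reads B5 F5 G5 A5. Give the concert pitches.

E5 Bb4 C5 D5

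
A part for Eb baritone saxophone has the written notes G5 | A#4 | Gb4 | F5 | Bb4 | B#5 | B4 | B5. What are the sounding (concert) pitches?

The Eb baritone saxophone sounds a major thirteenth below written, so transpose each written note down a major thirteenth.
G5 -> Bb3
A#4 -> C#3
Gb4 -> Bbb2
F5 -> Ab3
Bb4 -> Db3
B#5 -> D#4
B4 -> D3
B5 -> D4

Bb3 C#3 Bbb2 Ab3 Db3 D#4 D3 D4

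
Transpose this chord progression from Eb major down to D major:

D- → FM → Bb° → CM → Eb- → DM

C#- EM A° BM D- C#M

Eb major down to D major is a minor second; each chord root moves by that interval while the quality stays the same.
D-: root D down a minor second → C#, giving C#-.
FM: root F down a minor second → E, giving EM.
Bb°: root Bb down a minor second → A, giving A°.
CM: root C down a minor second → B, giving BM.
Eb-: root Eb down a minor second → D, giving D-.
DM: root D down a minor second → C#, giving C#M.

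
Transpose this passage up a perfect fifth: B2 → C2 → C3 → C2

F#3 G2 G3 G2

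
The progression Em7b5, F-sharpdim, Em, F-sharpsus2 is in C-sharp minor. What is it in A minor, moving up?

C-sharp minor up to A minor is a minor sixth; each chord root moves by that interval while the quality stays the same.
Em7b5: root E up a minor sixth → C, giving Cm7b5.
F-sharpdim: root F-sharp up a minor sixth → D, giving Ddim.
Em: root E up a minor sixth → C, giving Cm.
F-sharpsus2: root F-sharp up a minor sixth → D, giving Dsus2.

Cm7b5 Ddim Cm Dsus2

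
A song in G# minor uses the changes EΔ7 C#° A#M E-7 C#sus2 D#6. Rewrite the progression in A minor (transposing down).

FΔ7 D° BM F-7 Dsus2 E6

G# minor down to A minor is a major seventh; each chord root moves by that interval while the quality stays the same.
EΔ7: root E down a major seventh → F, giving FΔ7.
C#°: root C# down a major seventh → D, giving D°.
A#M: root A# down a major seventh → B, giving BM.
E-7: root E down a major seventh → F, giving F-7.
C#sus2: root C# down a major seventh → D, giving Dsus2.
D#6: root D# down a major seventh → E, giving E6.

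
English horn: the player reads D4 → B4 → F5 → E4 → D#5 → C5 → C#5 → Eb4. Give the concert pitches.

G3 E4 Bb4 A3 G#4 F4 F#4 Ab3

Written C4 on the English horn sounds as F3, a perfect fifth lower; apply that shift to every note.
D4 -> G3
B4 -> E4
F5 -> Bb4
E4 -> A3
D#5 -> G#4
C5 -> F4
C#5 -> F#4
Eb4 -> Ab3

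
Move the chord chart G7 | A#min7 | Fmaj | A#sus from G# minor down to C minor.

Cb7 Dmin7 Bbbmaj Dsus

G# minor down to C minor is an augmented fifth; each chord root moves by that interval while the quality stays the same.
G7: root G down an augmented fifth → Cb, giving Cb7.
A#min7: root A# down an augmented fifth → D, giving Dmin7.
Fmaj: root F down an augmented fifth → Bbb, giving Bbbmaj.
A#sus: root A# down an augmented fifth → D, giving Dsus.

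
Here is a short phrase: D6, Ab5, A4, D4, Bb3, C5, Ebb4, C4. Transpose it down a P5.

D6 becomes G5
Ab5 becomes Db5
A4 becomes D4
D4 becomes G3
Bb3 becomes Eb3
C5 becomes F4
Ebb4 becomes Abb3
C4 becomes F3

G5 Db5 D4 G3 Eb3 F4 Abb3 F3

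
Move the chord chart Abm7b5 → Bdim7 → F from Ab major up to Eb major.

Ebm7b5 F#dim7 C

Ab major up to Eb major is a perfect fifth; each chord root moves by that interval while the quality stays the same.
Abm7b5: root Ab up a perfect fifth → Eb, giving Ebm7b5.
Bdim7: root B up a perfect fifth → F#, giving F#dim7.
F: root F up a perfect fifth → C, giving C.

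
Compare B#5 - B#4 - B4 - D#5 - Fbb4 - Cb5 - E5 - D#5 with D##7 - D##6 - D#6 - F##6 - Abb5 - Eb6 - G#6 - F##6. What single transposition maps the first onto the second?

From B#5 to D##7 is 10 letter names — a tenth of some quality.
B#5 to D##7 is 16 semitones, which makes it a major tenth; the second version is higher, so the direction is up.
Checking another pair — D#5 → F##6 — gives the same interval.

up a major tenth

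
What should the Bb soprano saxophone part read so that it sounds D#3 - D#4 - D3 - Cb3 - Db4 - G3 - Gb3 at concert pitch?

E#3 E#4 E3 Db3 Eb4 A3 Ab3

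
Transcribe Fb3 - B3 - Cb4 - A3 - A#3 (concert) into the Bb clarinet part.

The Bb clarinet sounds a major second below written, so the written part must be a major second above concert — transpose each note up.
Fb3 to Gb3
B3 to C#4
Cb4 to Db4
A3 to B3
A#3 to B#3

Gb3 C#4 Db4 B3 B#3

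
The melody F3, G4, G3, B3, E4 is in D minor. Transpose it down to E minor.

G2 A3 A2 C#3 F#3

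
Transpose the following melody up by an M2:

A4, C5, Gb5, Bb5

A4 gives B4
C5 gives D5
Gb5 gives Ab5
Bb5 gives C6

B4 D5 Ab5 C6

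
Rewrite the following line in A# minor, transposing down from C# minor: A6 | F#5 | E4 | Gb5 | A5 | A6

From C# down to A# is a minor third; apply that to each pitch.
A6 -> F#6
F#5 -> D#5
E4 -> C#4
Gb5 -> Eb5
A5 -> F#5
A6 -> F#6

F#6 D#5 C#4 Eb5 F#5 F#6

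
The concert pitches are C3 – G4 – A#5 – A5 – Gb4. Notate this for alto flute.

F3 C5 D#6 D6 Cb5

Written C4 sounds as G3 on the alto flute, so concert pitches are written a perfect fourth up.
C3 gives F3
G4 gives C5
A#5 gives D#6
A5 gives D6
Gb4 gives Cb5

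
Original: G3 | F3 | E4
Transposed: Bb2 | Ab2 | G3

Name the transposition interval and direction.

down a major sixth

From G3 to Bb2 is 6 letter names — a sixth of some quality.
Bb2 to G3 is 9 semitones, which makes it a major sixth; the second version is lower, so the direction is down.
Checking another pair — E4 → G3 — gives the same interval.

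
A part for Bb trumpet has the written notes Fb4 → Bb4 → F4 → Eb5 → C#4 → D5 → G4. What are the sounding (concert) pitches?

The Bb trumpet sounds a major second below written, so transpose each written note down a major second.
Fb4 to Ebb4
Bb4 to Ab4
F4 to Eb4
Eb5 to Db5
C#4 to B3
D5 to C5
G4 to F4

Ebb4 Ab4 Eb4 Db5 B3 C5 F4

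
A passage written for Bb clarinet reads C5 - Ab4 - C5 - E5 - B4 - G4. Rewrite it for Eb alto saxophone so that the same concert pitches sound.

G5 Eb5 G5 B5 F#5 D5

First find concert pitch: the Bb clarinet sounds a major second below written, so C5 Ab4 C5 E5 B4 G4 sounds Bb4 Gb4 Bb4 D5 A4 F4.
Then write for Eb alto saxophone: it sounds a major sixth below written, so the part must be a major sixth above concert.
Bb4 → G5
Gb4 → Eb5
Bb4 → G5
D5 → B5
A4 → F#5
F4 → D5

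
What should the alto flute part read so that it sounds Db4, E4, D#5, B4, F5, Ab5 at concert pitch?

Gb4 A4 G#5 E5 Bb5 Db6

The alto flute sounds a perfect fourth below written, so the written part must be a perfect fourth above concert — transpose each note up.
Db4 → Gb4
E4 → A4
D#5 → G#5
B4 → E5
F5 → Bb5
Ab5 → Db6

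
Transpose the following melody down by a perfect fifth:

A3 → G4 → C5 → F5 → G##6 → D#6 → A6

A3 gives D3
G4 gives C4
C5 gives F4
F5 gives Bb4
G##6 gives C##6
D#6 gives G#5
A6 gives D6

D3 C4 F4 Bb4 C##6 G#5 D6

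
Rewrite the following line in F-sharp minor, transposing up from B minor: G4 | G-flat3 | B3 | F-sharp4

D5 Db4 F#4 C#5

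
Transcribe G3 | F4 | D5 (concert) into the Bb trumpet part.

A3 G4 E5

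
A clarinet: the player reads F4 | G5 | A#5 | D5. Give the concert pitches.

D4 E5 F##5 B4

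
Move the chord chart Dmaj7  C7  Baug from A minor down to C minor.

A minor down to C minor is a major sixth; each chord root moves by that interval while the quality stays the same.
Dmaj7: root D down a major sixth → F, giving Fmaj7.
C7: root C down a major sixth → Eb, giving Eb7.
Baug: root B down a major sixth → D, giving Daug.

Fmaj7 Eb7 Daug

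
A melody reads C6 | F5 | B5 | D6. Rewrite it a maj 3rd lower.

Ab5 Db5 G5 Bb5

C6 -> Ab5
F5 -> Db5
B5 -> G5
D6 -> Bb5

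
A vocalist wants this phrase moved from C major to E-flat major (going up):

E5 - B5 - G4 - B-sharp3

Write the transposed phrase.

G5 D6 Bb4 D#4

From C up to E-flat is a minor third; apply that to each pitch.
E5 gives G5
B5 gives D6
G4 gives Bb4
B#3 gives D#4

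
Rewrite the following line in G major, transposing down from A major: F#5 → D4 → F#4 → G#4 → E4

E5 C4 E4 F#4 D4

A major to G major down is a major second, so every note moves down by that interval.
F#5 -> E5
D4 -> C4
F#4 -> E4
G#4 -> F#4
E4 -> D4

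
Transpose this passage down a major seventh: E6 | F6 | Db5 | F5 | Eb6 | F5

E6 -> F5
F6 -> Gb5
Db5 -> Ebb4
F5 -> Gb4
Eb6 -> Fb5
F5 -> Gb4

F5 Gb5 Ebb4 Gb4 Fb5 Gb4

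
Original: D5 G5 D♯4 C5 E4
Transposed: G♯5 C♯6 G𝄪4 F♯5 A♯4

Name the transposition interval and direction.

Take the first pair: D5 → G#5. D to G spans 4 letter names, so the interval is some kind of fourth.
D5 to G#5 is 6 semitones, which makes it an augmented fourth; the second version is higher, so the direction is up.
Checking another pair — E4 → A#4 — gives the same interval.

up an augmented fourth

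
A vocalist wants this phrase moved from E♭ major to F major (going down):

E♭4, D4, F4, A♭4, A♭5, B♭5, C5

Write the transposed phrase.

From E♭ down to F is a minor seventh; apply that to each pitch.
Eb4 gives F3
D4 gives E3
F4 gives G3
Ab4 gives Bb3
Ab5 gives Bb4
Bb5 gives C5
C5 gives D4

F3 E3 G3 Bb3 Bb4 C5 D4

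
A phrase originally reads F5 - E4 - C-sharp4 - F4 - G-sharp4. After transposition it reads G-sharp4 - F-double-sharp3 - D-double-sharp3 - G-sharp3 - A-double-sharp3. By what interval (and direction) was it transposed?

down a diminished seventh

From F5 to G#4 is 7 letter names — a seventh of some quality.
G#4 to F5 is 9 semitones, which makes it a diminished seventh; the second version is lower, so the direction is down.
Checking another pair — G#4 → A##3 — gives the same interval.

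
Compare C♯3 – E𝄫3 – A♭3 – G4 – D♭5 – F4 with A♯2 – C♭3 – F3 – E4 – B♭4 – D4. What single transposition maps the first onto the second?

down a minor third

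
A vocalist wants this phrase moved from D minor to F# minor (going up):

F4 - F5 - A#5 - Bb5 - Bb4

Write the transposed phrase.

D minor to F# minor up is a major third, so every note moves up by that interval.
F4 -> A4
F5 -> A5
A#5 -> C##6
Bb5 -> D6
Bb4 -> D5

A4 A5 C##6 D6 D5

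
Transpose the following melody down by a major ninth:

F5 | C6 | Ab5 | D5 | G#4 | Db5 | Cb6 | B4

Eb4 Bb4 Gb4 C4 F#3 Cb4 Bbb4 A3

A major ninth down from F5 gives Eb4.
C6: a ninth down reaches B, and 14 semitones makes it Bb4.
A major ninth down from Ab5 gives Gb4.
D5: a ninth down reaches C, and 14 semitones makes it C4.
A major ninth down from G#4 gives F#3.
Db5 down a major ninth is Cb4.
Cb6: a ninth down reaches B, and 14 semitones makes it Bbb4.
B4: a ninth down reaches A, and 14 semitones makes it A3.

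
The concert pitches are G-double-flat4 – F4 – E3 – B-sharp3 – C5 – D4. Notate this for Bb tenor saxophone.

The Bb tenor saxophone sounds a major ninth below written, so the written part must be a major ninth above concert — transpose each note up.
Gbb4 gives Abb5
F4 gives G5
E3 gives F#4
B#3 gives C##5
C5 gives D6
D4 gives E5

Abb5 G5 F#4 C##5 D6 E5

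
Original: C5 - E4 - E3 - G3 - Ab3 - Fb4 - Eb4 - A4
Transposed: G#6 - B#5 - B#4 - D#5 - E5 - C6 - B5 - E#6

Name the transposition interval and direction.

up an augmented twelfth

Take the first pair: C5 → G#6. C to G spans 12 letter names, so the interval is some kind of twelfth.
C5 to G#6 is 20 semitones, which makes it an augmented twelfth; the second version is higher, so the direction is up.
Checking another pair — A4 → E#6 — gives the same interval.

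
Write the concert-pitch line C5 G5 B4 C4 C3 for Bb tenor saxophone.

D6 A6 C#6 D5 D4

The Bb tenor saxophone sounds a major ninth below written, so the written part must be a major ninth above concert — transpose each note up.
C5 to D6
G5 to A6
B4 to C#6
C4 to D5
C3 to D4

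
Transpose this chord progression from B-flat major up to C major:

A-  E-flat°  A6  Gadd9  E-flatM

B- F° B6 Aadd9 FM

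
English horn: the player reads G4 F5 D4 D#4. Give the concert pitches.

The English horn sounds a perfect fifth below written, so transpose each written note down a perfect fifth.
G4 -> C4
F5 -> Bb4
D4 -> G3
D#4 -> G#3

C4 Bb4 G3 G#3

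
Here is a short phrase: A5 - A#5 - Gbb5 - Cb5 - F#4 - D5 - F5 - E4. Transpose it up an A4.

D#6 D##6 Cb6 F5 B#4 G#5 B5 A#4

A5 up an augmented fourth is D#6.
An augmented fourth up from A#5 gives D##6.
An augmented fourth up from Gbb5 gives Cb6.
An augmented fourth up from Cb5 gives F5.
An augmented fourth up from F#4 gives B#4.
D5: a fourth up reaches G, and 6 semitones makes it G#5.
An augmented fourth up from F5 gives B5.
E4: a fourth up reaches A, and 6 semitones makes it A#4.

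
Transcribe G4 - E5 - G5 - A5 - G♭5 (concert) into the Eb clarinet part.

E4 C#5 E5 F#5 Eb5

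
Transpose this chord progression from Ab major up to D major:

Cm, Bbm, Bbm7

F#m Em Em7

Ab major up to D major is an augmented fourth; each chord root moves by that interval while the quality stays the same.
Cm: root C up an augmented fourth → F#, giving F#m.
Bbm: root Bb up an augmented fourth → E, giving Em.
Bbm7: root Bb up an augmented fourth → E, giving Em7.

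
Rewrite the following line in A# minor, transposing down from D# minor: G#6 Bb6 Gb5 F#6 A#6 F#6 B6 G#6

D#6 F6 Db5 C#6 E#6 C#6 F#6 D#6

From D# down to A# is a perfect fourth; apply that to each pitch.
G#6 gives D#6
Bb6 gives F6
Gb5 gives Db5
F#6 gives C#6
A#6 gives E#6
F#6 gives C#6
B6 gives F#6
G#6 gives D#6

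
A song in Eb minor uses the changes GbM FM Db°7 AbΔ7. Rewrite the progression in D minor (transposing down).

FM EM C°7 GΔ7

Eb minor down to D minor is a minor second; each chord root moves by that interval while the quality stays the same.
GbM: root Gb down a minor second → F, giving FM.
FM: root F down a minor second → E, giving EM.
Db°7: root Db down a minor second → C, giving C°7.
AbΔ7: root Ab down a minor second → G, giving GΔ7.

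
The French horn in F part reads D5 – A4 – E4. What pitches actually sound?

G4 D4 A3

The French horn in F sounds a perfect fifth below written, so transpose each written note down a perfect fifth.
D5 to G4
A4 to D4
E4 to A3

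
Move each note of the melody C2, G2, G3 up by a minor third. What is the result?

Eb2 Bb2 Bb3

C2 up a minor third is Eb2.
A minor third up from G2 gives Bb2.
G3: a third up reaches B, and 3 semitones makes it Bb3.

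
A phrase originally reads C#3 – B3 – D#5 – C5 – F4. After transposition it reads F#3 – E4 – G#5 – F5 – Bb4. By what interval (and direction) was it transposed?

up a perfect fourth

From C#3 to F#3 is 4 letter names — a fourth of some quality.
C#3 to F#3 is 5 semitones, which makes it a perfect fourth; the second version is higher, so the direction is up.
Checking another pair — F4 → Bb4 — gives the same interval.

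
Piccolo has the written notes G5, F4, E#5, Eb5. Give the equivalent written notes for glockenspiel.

First find concert pitch: the piccolo sounds a perfect octave above written, so G5 F4 E#5 Eb5 sounds G6 F5 E#6 Eb6.
Then write for glockenspiel: it sounds a perfect fifteenth above written, so the part must be a perfect fifteenth below concert.
G6 → G4
F5 → F3
E#6 → E#4
Eb6 → Eb4

G4 F3 E#4 Eb4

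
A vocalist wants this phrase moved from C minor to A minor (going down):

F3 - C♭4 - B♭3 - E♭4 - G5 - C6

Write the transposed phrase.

D3 Ab3 G3 C4 E5 A5

C minor to A minor down is a minor third, so every note moves down by that interval.
F3 gives D3
Cb4 gives Ab3
Bb3 gives G3
Eb4 gives C4
G5 gives E5
C6 gives A5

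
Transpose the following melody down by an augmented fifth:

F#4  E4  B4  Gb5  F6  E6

Bb3 Ab3 Eb4 Cbb5 Bbb5 Ab5

F#4 to Bb3
E4 to Ab3
B4 to Eb4
Gb5 to Cbb5
F6 to Bbb5
E6 to Ab5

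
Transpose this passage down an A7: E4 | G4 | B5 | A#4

E4 becomes Fb3
G4 becomes Abb3
B5 becomes Cb5
A#4 becomes Bb3

Fb3 Abb3 Cb5 Bb3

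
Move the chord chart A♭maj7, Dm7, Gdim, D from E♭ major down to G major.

Cmaj7 F#m7 Bdim F#

E♭ major down to G major is a minor sixth; each chord root moves by that interval while the quality stays the same.
A♭maj7: root A♭ down a minor sixth → C, giving Cmaj7.
Dm7: root D down a minor sixth → F#, giving F#m7.
Gdim: root G down a minor sixth → B, giving Bdim.
D: root D down a minor sixth → F#, giving F#.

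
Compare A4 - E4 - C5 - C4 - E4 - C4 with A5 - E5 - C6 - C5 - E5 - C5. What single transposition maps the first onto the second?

up a perfect octave

Take the first pair: A4 → A5. A to A spans 8 letter names, so the interval is some kind of octave.
A4 to A5 is 12 semitones, which makes it a perfect octave; the second version is higher, so the direction is up.
Checking another pair — C4 → C5 — gives the same interval.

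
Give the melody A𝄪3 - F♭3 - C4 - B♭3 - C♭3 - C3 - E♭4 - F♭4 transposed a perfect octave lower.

A##3 gives A##2
Fb3 gives Fb2
C4 gives C3
Bb3 gives Bb2
Cb3 gives Cb2
C3 gives C2
Eb4 gives Eb3
Fb4 gives Fb3

A##2 Fb2 C3 Bb2 Cb2 C2 Eb3 Fb3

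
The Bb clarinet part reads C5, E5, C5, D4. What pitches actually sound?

The Bb clarinet sounds a major second below written, so transpose each written note down a major second.
C5 to Bb4
E5 to D5
C5 to Bb4
D4 to C4

Bb4 D5 Bb4 C4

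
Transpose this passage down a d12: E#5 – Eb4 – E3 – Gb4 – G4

A##3 A2 A#1 C3 C#3

E#5 -> A##3
Eb4 -> A2
E3 -> A#1
Gb4 -> C3
G4 -> C#3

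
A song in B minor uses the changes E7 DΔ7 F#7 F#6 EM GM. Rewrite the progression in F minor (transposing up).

Bb7 AbΔ7 C7 C6 BbM DbM

B minor up to F minor is a diminished fifth; each chord root moves by that interval while the quality stays the same.
E7: root E up a diminished fifth → Bb, giving Bb7.
DΔ7: root D up a diminished fifth → Ab, giving AbΔ7.
F#7: root F# up a diminished fifth → C, giving C7.
F#6: root F# up a diminished fifth → C, giving C6.
EM: root E up a diminished fifth → Bb, giving BbM.
GM: root G up a diminished fifth → Db, giving DbM.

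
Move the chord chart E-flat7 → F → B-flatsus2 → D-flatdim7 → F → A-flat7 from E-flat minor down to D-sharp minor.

D#7 E# A#sus2 C#dim7 E# G#7

E-flat minor down to D-sharp minor is a diminished second; each chord root moves by that interval while the quality stays the same.
E-flat7: root E-flat down a diminished second → D#, giving D#7.
F: root F down a diminished second → E#, giving E#.
B-flatsus2: root B-flat down a diminished second → A#, giving A#sus2.
D-flatdim7: root D-flat down a diminished second → C#, giving C#dim7.
F: root F down a diminished second → E#, giving E#.
A-flat7: root A-flat down a diminished second → G#, giving G#7.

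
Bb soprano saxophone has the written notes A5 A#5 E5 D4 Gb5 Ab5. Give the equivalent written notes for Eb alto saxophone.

E6 E#6 B5 A4 Db6 Eb6

First find concert pitch: the Bb soprano saxophone sounds a major second below written, so A5 A#5 E5 D4 Gb5 Ab5 sounds G5 G#5 D5 C4 Fb5 Gb5.
Then write for Eb alto saxophone: it sounds a major sixth below written, so the part must be a major sixth above concert.
G5 → E6
G#5 → E#6
D5 → B5
C4 → A4
Fb5 → Db6
Gb5 → Eb6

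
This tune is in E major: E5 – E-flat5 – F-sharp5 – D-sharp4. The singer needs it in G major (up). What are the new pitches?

G5 Gb5 A5 F#4

From E up to G is a minor third; apply that to each pitch.
E5 to G5
Eb5 to Gb5
F#5 to A5
D#4 to F#4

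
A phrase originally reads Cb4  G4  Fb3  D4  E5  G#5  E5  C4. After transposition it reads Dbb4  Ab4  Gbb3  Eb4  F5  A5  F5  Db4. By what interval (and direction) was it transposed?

up a minor second

Take the first pair: Cb4 → Dbb4. C to D spans 2 letter names, so the interval is some kind of second.
Cb4 to Dbb4 is 1 semitone, which makes it a minor second; the second version is higher, so the direction is up.
Checking another pair — C4 → Db4 — gives the same interval.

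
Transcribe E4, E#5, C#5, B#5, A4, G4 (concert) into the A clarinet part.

Written C4 sounds as A3 on the A clarinet, so concert pitches are written a minor third up.
E4 → G4
E#5 → G#5
C#5 → E5
B#5 → D#6
A4 → C5
G4 → Bb4

G4 G#5 E5 D#6 C5 Bb4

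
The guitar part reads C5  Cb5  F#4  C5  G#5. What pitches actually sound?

The guitar sounds a perfect octave below written, so transpose each written note down a perfect octave.
C5 to C4
Cb5 to Cb4
F#4 to F#3
C5 to C4
G#5 to G#4

C4 Cb4 F#3 C4 G#4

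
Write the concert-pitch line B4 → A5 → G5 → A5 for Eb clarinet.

G#4 F#5 E5 F#5

The Eb clarinet sounds a minor third above written, so the written part must be a minor third below concert — transpose each note down.
B4 -> G#4
A5 -> F#5
G5 -> E5
A5 -> F#5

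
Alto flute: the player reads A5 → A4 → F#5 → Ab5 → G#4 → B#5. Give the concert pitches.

E5 E4 C#5 Eb5 D#4 F##5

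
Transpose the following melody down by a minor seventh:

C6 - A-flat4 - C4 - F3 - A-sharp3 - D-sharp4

D5 Bb3 D3 G2 B#2 E#3

C6 → D5
Ab4 → Bb3
C4 → D3
F3 → G2
A#3 → B#2
D#4 → E#3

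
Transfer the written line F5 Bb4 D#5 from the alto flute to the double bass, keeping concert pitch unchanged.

C6 F5 A#5

First find concert pitch: the alto flute sounds a perfect fourth below written, so F5 Bb4 D#5 sounds C5 F4 A#4.
Then write for double bass: it sounds a perfect octave below written, so the part must be a perfect octave above concert.
C5 → C6
F4 → F5
A#4 → A#5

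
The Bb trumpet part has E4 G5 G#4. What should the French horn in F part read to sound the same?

A4 C6 C#5

First find concert pitch: the Bb trumpet sounds a major second below written, so E4 G5 G#4 sounds D4 F5 F#4.
Then write for French horn in F: it sounds a perfect fifth below written, so the part must be a perfect fifth above concert.
D4 → A4
F5 → C6
F#4 → C#5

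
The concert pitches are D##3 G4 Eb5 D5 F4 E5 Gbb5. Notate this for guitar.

D##4 G5 Eb6 D6 F5 E6 Gbb6

The guitar sounds a perfect octave below written, so the written part must be a perfect octave above concert — transpose each note up.
D##3 to D##4
G4 to G5
Eb5 to Eb6
D5 to D6
F4 to F5
E5 to E6
Gbb5 to Gbb6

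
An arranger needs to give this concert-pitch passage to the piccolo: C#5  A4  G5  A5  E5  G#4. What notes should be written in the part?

Written C4 sounds as C5 on the piccolo, so concert pitches are written a perfect octave down.
C#5 -> C#4
A4 -> A3
G5 -> G4
A5 -> A4
E5 -> E4
G#4 -> G#3

C#4 A3 G4 A4 E4 G#3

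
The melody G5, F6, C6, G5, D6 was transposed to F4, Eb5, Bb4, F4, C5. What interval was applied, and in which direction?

down a major ninth

From G5 to F4 is 9 letter names — a ninth of some quality.
F4 to G5 is 14 semitones, which makes it a major ninth; the second version is lower, so the direction is down.
Checking another pair — D6 → C5 — gives the same interval.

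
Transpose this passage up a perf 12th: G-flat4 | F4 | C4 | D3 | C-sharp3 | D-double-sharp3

Db6 C6 G5 A4 G#4 A##4

Gb4 -> Db6
F4 -> C6
C4 -> G5
D3 -> A4
C#3 -> G#4
D##3 -> A##4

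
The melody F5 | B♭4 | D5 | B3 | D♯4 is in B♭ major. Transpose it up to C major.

B♭ major to C major up is a major second, so every note moves up by that interval.
F5 gives G5
Bb4 gives C5
D5 gives E5
B3 gives C#4
D#4 gives E#4

G5 C5 E5 C#4 E#4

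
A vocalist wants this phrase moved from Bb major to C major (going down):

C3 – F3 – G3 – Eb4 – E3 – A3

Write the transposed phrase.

D2 G2 A2 F3 F#2 B2

Bb major to C major down is a minor seventh, so every note moves down by that interval.
C3 → D2
F3 → G2
G3 → A2
Eb4 → F3
E3 → F#2
A3 → B2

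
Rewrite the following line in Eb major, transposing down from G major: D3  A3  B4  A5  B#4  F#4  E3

Bb2 F3 G4 F5 G#4 D4 C3

From G down to Eb is a major third; apply that to each pitch.
D3 -> Bb2
A3 -> F3
B4 -> G4
A5 -> F5
B#4 -> G#4
F#4 -> D4
E3 -> C3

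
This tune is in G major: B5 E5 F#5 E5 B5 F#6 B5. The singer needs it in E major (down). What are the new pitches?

G#5 C#5 D#5 C#5 G#5 D#6 G#5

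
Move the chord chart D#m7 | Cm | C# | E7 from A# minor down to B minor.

Em7 Dbm D F7

A# minor down to B minor is a major seventh; each chord root moves by that interval while the quality stays the same.
D#m7: root D# down a major seventh → E, giving Em7.
Cm: root C down a major seventh → Db, giving Dbm.
C#: root C# down a major seventh → D, giving D.
E7: root E down a major seventh → F, giving F7.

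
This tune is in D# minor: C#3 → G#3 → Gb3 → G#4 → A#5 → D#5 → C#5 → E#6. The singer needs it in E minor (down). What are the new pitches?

From D# down to E is a major seventh; apply that to each pitch.
C#3 gives D2
G#3 gives A2
Gb3 gives Abb2
G#4 gives A3
A#5 gives B4
D#5 gives E4
C#5 gives D4
E#6 gives F#5

D2 A2 Abb2 A3 B4 E4 D4 F#5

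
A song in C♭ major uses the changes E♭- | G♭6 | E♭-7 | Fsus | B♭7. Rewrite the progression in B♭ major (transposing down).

C♭ major down to B♭ major is a minor second; each chord root moves by that interval while the quality stays the same.
E♭-: root E♭ down a minor second → D, giving D-.
G♭6: root G♭ down a minor second → F, giving F6.
E♭-7: root E♭ down a minor second → D, giving D-7.
Fsus: root F down a minor second → E, giving Esus.
B♭7: root B♭ down a minor second → A, giving A7.

D- F6 D-7 Esus A7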